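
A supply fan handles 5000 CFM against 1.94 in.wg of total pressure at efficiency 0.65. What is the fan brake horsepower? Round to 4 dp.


BHP = 5000 * 1.94 / (6356 * 0.65) = 2.3479 hp

2.3479 hp


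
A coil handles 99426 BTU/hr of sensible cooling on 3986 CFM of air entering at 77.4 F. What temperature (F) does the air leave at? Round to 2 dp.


dT = 99426/(1.08*3986) = 23.0961
T_leave = 77.4 - 23.0961 = 54.30 F

54.30 F


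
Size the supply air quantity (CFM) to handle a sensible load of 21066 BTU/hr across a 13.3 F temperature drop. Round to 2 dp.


CFM = 21066 / (1.08 * 13.3) = 1466.58

1466.58 CFM


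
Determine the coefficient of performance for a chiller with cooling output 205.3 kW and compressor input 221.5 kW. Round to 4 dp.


COP = 205.3 / 221.5 = 0.9269

0.9269


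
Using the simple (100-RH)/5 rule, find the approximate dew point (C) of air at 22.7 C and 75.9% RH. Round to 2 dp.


Td = 22.7 - (100-75.9)/5 = 17.88 C

17.88 C


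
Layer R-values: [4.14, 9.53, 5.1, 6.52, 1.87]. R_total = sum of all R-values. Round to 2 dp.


R_total = 4.14 + 9.53 + 5.1 + 6.52 + 1.87 = 27.16

27.16


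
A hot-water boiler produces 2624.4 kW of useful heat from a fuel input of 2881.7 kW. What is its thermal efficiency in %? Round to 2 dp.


eta = (2624.4/2881.7)*100 = 91.07 %

91.07 %


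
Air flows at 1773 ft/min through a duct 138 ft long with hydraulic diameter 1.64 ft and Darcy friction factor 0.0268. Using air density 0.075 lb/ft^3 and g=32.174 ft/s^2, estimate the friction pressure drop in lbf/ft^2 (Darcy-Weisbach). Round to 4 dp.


v_fps = 1773/60 = 29.55 ft/s
dp = 0.0268*(138/1.64)*0.075*29.55^2/(2*32.174) = 2.2952 lbf/ft^2

2.2952 lbf/ft^2


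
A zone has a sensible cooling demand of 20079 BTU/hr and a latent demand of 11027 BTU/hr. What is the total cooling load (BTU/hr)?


Qt = 20079 + 11027 = 31106 BTU/hr

31106 BTU/hr


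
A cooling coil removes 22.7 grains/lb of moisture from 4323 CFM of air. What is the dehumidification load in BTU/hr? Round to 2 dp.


Q = 0.68 * 4323 * 22.7 = 66729.83 BTU/hr

66729.83 BTU/hr


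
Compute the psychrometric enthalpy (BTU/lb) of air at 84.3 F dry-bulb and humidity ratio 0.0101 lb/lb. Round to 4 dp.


h = 0.24*84.3 + 0.0101*(1061+0.444*84.3) = 31.3261 BTU/lb

31.3261 BTU/lb


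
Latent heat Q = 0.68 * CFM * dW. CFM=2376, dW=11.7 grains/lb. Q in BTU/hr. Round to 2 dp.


Q = 0.68 * 2376 * 11.7 = 18903.46 BTU/hr

18903.46 BTU/hr


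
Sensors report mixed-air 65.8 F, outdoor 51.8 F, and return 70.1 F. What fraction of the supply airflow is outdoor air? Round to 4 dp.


frac = (65.8 - 70.1) / (51.8 - 70.1) = 0.2350

0.2350


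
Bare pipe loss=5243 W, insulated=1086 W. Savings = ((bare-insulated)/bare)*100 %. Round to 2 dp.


Savings = ((5243-1086)/5243)*100 = 79.29 %

79.29 %


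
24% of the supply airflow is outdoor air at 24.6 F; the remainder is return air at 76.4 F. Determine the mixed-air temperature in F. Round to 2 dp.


T_mix = 0.24*24.6 + 0.76*76.4 = 63.97 F

63.97 F


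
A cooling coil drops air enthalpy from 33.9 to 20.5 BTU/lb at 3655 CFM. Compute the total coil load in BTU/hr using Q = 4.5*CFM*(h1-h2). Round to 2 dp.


Q = 4.5 * 3655 * (33.9 - 20.5) = 220396.50 BTU/hr

220396.50 BTU/hr


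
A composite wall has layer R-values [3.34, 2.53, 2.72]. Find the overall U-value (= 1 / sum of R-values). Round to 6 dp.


R_total = 3.34 + 2.53 + 2.72 = 8.59
U = 1/8.59 = 0.116414

0.116414


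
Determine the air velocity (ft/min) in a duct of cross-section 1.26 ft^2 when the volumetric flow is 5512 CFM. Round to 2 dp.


V = 5512 / 1.26 = 4374.60 ft/min

4374.60 ft/min


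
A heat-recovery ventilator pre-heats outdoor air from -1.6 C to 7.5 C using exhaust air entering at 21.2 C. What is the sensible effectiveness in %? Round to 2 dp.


eff = (7.5-(-1.6))/(21.2-(-1.6))*100 = 39.91 %

39.91 %


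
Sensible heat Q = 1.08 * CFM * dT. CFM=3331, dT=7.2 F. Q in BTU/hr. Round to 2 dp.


Q = 1.08 * 3331 * 7.2 = 25901.86 BTU/hr

25901.86 BTU/hr


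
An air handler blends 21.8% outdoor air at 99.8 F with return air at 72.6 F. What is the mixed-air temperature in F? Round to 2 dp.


T_mix = 72.6 + (21.8/100)*(99.8-72.6) = 78.53 F

78.53 F


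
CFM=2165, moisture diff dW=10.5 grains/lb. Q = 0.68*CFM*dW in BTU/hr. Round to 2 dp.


Q = 0.68 * 2165 * 10.5 = 15458.10 BTU/hr

15458.10 BTU/hr


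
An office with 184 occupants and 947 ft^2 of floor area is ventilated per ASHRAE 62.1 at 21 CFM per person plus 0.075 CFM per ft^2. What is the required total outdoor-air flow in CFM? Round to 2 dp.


Total = 184*21 + 947*0.075 = 3935.03 CFM

3935.03 CFM


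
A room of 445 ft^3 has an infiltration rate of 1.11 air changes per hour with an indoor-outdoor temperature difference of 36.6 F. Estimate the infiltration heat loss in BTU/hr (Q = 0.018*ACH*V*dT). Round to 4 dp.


Q = 0.018 * 1.11 * 445 * 36.6 = 325.4143 BTU/hr

325.4143 BTU/hr


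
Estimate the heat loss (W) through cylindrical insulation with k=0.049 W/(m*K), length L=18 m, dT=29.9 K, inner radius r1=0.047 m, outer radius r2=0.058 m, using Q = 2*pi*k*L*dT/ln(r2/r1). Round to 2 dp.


Q = 2*pi*0.049*18*29.9/ln(0.058/0.047) = 787.93 W

787.93 W


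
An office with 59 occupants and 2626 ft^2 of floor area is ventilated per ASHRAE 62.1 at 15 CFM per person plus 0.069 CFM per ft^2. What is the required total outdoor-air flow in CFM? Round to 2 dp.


Total = 59*15 + 2626*0.069 = 1066.19 CFM

1066.19 CFM


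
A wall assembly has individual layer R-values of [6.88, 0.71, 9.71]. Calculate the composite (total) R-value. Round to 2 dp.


R_total = 6.88 + 0.71 + 9.71 = 17.30

17.30


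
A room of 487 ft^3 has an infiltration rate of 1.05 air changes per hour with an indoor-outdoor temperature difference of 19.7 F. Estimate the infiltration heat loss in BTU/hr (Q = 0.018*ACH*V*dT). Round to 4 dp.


Q = 0.018 * 1.05 * 487 * 19.7 = 181.3247 BTU/hr

181.3247 BTU/hr


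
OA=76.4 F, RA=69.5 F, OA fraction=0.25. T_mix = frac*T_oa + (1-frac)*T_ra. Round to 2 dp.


T_mix = 0.25*76.4 + 0.75*69.5 = 71.23 F

71.23 F


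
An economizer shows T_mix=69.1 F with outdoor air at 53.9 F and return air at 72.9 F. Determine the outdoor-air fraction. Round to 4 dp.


frac = (69.1 - 72.9) / (53.9 - 72.9) = 0.2000

0.2000


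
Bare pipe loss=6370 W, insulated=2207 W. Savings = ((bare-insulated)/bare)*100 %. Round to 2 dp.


Savings = ((6370-2207)/6370)*100 = 65.35 %

65.35 %


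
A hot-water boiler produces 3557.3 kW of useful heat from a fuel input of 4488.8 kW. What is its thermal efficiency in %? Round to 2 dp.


eta = (3557.3/4488.8)*100 = 79.25 %

79.25 %


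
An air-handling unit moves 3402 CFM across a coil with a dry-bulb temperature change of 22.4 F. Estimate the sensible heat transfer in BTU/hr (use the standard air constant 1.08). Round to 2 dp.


Q = 1.08 * 3402 * 22.4 = 82301.18 BTU/hr

82301.18 BTU/hr


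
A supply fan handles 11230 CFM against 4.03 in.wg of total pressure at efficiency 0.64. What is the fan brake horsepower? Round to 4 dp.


BHP = 11230 * 4.03 / (6356 * 0.64) = 11.1255 hp

11.1255 hp


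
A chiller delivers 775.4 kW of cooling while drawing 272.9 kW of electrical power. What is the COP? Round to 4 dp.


COP = 775.4 / 272.9 = 2.8413

2.8413


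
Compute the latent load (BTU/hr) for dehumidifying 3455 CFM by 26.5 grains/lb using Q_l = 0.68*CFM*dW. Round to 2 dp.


Q = 0.68 * 3455 * 26.5 = 62259.10 BTU/hr

62259.10 BTU/hr


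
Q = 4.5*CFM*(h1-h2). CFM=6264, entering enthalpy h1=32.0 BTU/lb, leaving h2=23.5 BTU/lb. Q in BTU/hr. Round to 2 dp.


Q = 4.5 * 6264 * (32.0 - 23.5) = 239598.00 BTU/hr

239598.00 BTU/hr


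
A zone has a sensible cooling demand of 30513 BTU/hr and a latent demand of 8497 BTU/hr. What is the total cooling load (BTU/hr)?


Qt = 30513 + 8497 = 39010 BTU/hr

39010 BTU/hr


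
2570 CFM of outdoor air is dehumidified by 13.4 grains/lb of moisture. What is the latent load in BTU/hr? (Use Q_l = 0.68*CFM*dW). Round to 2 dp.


Q = 0.68 * 2570 * 13.4 = 23417.84 BTU/hr

23417.84 BTU/hr


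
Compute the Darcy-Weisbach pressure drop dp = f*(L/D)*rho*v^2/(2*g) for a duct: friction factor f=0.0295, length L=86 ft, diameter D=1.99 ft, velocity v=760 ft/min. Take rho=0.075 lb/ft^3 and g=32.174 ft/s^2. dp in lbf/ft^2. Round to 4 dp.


v_fps = 760/60 = 12.6667 ft/s
dp = 0.0295*(86/1.99)*0.075*12.6667^2/(2*32.174) = 0.2384 lbf/ft^2

0.2384 lbf/ft^2


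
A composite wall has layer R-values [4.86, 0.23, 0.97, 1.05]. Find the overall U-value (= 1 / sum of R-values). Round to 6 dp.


R_total = 4.86 + 0.23 + 0.97 + 1.05 = 7.11
U = 1/7.11 = 0.140647

0.140647


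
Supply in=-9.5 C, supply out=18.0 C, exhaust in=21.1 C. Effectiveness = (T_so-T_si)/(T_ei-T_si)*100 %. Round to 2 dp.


eff = (18.0-(-9.5))/(21.1-(-9.5))*100 = 89.87 %

89.87 %


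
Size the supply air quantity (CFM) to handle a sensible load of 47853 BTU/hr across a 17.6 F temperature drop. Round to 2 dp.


CFM = 47853 / (1.08 * 17.6) = 2517.52

2517.52 CFM


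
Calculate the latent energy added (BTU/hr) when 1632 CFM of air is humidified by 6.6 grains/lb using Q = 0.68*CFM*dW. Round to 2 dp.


Q = 0.68 * 1632 * 6.6 = 7324.42 BTU/hr

7324.42 BTU/hr


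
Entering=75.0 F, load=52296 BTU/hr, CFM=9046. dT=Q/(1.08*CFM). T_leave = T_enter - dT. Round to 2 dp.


dT = 52296/(1.08*9046) = 5.3529
T_leave = 75.0 - 5.3529 = 69.65 F

69.65 F


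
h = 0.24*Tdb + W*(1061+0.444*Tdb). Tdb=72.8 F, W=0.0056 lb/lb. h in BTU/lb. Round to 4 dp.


h = 0.24*72.8 + 0.0056*(1061+0.444*72.8) = 23.5946 BTU/lb

23.5946 BTU/lb


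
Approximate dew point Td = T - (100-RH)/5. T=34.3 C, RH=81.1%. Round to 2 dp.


Td = 34.3 - (100-81.1)/5 = 30.52 C

30.52 C


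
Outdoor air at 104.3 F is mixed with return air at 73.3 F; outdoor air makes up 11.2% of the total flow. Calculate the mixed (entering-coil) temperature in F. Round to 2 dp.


T_mix = 73.3 + (11.2/100)*(104.3-73.3) = 76.77 F

76.77 F


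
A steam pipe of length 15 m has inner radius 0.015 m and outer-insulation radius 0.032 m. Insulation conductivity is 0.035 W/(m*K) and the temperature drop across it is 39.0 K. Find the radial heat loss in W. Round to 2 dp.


Q = 2*pi*0.035*15*39.0/ln(0.032/0.015) = 169.79 W

169.79 W


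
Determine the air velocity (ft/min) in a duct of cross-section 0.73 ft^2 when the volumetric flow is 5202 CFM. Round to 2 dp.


V = 5202 / 0.73 = 7126.03 ft/min

7126.03 ft/min


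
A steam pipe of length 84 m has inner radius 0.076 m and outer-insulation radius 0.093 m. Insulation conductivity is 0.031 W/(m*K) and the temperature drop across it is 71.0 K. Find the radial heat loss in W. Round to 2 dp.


Q = 2*pi*0.031*84*71.0/ln(0.093/0.076) = 5754.61 W

5754.61 W


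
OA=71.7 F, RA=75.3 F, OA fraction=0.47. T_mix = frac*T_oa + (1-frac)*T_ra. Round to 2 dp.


T_mix = 0.47*71.7 + 0.53*75.3 = 73.61 F

73.61 F


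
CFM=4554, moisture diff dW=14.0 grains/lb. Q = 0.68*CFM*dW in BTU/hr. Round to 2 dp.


Q = 0.68 * 4554 * 14.0 = 43354.08 BTU/hr

43354.08 BTU/hr


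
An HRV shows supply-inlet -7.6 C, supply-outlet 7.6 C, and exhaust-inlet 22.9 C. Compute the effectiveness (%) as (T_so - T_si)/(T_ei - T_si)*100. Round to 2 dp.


eff = (7.6-(-7.6))/(22.9-(-7.6))*100 = 49.84 %

49.84 %


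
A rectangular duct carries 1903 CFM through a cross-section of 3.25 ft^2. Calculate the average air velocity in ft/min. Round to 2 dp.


V = 1903 / 3.25 = 585.54 ft/min

585.54 ft/min


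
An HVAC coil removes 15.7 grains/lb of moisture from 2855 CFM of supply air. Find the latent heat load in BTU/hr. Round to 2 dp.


Q = 0.68 * 2855 * 15.7 = 30479.98 BTU/hr

30479.98 BTU/hr


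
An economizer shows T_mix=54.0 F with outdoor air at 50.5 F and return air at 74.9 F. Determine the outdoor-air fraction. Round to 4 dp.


frac = (54.0 - 74.9) / (50.5 - 74.9) = 0.8566

0.8566


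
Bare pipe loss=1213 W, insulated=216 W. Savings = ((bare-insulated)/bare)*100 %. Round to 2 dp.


Savings = ((1213-216)/1213)*100 = 82.19 %

82.19 %


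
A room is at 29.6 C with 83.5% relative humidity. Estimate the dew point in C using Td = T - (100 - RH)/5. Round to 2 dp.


Td = 29.6 - (100-83.5)/5 = 26.30 C

26.30 C


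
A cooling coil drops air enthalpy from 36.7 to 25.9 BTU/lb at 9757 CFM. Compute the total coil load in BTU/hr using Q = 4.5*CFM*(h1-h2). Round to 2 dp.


Q = 4.5 * 9757 * (36.7 - 25.9) = 474190.20 BTU/hr

474190.20 BTU/hr


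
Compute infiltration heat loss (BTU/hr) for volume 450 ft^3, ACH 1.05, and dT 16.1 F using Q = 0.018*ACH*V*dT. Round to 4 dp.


Q = 0.018 * 1.05 * 450 * 16.1 = 136.9305 BTU/hr

136.9305 BTU/hr


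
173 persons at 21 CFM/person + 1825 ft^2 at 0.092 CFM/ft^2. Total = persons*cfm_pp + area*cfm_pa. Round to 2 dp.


Total = 173*21 + 1825*0.092 = 3800.90 CFM

3800.90 CFM


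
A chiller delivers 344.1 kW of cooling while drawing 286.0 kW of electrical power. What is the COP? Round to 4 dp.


COP = 344.1 / 286.0 = 1.2031

1.2031


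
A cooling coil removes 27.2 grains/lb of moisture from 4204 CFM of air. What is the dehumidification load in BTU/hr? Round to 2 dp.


Q = 0.68 * 4204 * 27.2 = 77757.18 BTU/hr

77757.18 BTU/hr


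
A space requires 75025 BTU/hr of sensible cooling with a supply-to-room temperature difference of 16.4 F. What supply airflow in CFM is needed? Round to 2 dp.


CFM = 75025 / (1.08 * 16.4) = 4235.83

4235.83 CFM


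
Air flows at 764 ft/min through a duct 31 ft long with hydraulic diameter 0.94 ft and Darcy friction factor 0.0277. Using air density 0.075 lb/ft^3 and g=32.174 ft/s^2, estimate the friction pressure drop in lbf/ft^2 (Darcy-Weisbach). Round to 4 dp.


v_fps = 764/60 = 12.7333 ft/s
dp = 0.0277*(31/0.94)*0.075*12.7333^2/(2*32.174) = 0.1726 lbf/ft^2

0.1726 lbf/ft^2


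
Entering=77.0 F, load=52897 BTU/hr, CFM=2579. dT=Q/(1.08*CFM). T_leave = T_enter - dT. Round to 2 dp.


dT = 52897/(1.08*2579) = 18.9914
T_leave = 77.0 - 18.9914 = 58.01 F

58.01 F


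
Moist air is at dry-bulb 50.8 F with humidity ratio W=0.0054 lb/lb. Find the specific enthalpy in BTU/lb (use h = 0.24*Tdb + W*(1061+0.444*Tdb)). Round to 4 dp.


h = 0.24*50.8 + 0.0054*(1061+0.444*50.8) = 18.0432 BTU/lb

18.0432 BTU/lb


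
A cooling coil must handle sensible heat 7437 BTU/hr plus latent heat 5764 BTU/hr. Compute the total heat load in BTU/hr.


Qt = 7437 + 5764 = 13201 BTU/hr

13201 BTU/hr


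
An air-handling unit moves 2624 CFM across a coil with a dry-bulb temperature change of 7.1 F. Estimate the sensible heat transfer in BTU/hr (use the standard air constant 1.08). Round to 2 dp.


Q = 1.08 * 2624 * 7.1 = 20120.83 BTU/hr

20120.83 BTU/hr


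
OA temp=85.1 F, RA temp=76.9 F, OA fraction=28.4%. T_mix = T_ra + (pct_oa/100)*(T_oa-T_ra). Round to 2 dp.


T_mix = 76.9 + (28.4/100)*(85.1-76.9) = 79.23 F

79.23 F


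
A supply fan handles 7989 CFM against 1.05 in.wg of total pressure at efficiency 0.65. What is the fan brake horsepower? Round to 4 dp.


BHP = 7989 * 1.05 / (6356 * 0.65) = 2.0304 hp

2.0304 hp


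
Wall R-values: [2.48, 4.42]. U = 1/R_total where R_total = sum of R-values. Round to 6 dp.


R_total = 2.48 + 4.42 = 6.90
U = 1/6.90 = 0.144928

0.144928


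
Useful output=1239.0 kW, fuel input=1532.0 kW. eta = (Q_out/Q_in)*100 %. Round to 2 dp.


eta = (1239.0/1532.0)*100 = 80.87 %

80.87 %


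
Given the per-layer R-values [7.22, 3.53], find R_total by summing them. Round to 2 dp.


R_total = 7.22 + 3.53 = 10.75

10.75


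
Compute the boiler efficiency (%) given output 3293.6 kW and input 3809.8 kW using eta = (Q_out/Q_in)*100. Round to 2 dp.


eta = (3293.6/3809.8)*100 = 86.45 %

86.45 %


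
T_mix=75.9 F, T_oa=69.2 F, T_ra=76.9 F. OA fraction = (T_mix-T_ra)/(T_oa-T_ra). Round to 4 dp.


frac = (75.9 - 76.9) / (69.2 - 76.9) = 0.1299

0.1299


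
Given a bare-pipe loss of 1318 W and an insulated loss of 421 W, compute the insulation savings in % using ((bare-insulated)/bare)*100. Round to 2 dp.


Savings = ((1318-421)/1318)*100 = 68.06 %

68.06 %


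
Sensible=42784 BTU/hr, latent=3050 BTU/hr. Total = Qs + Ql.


Qt = 42784 + 3050 = 45834 BTU/hr

45834 BTU/hr


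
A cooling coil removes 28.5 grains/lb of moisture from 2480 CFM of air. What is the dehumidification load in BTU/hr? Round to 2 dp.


Q = 0.68 * 2480 * 28.5 = 48062.40 BTU/hr

48062.40 BTU/hr


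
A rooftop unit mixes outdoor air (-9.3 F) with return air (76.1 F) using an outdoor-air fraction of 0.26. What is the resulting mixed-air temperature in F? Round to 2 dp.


T_mix = 0.26*(-9.3) + 0.74*76.1 = 53.90 F

53.90 F


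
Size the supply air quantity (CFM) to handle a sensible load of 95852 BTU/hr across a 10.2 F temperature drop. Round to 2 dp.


CFM = 95852 / (1.08 * 10.2) = 8701.16

8701.16 CFM


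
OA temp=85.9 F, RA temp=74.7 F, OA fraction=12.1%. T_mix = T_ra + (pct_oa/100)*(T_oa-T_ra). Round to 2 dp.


T_mix = 74.7 + (12.1/100)*(85.9-74.7) = 76.06 F

76.06 F


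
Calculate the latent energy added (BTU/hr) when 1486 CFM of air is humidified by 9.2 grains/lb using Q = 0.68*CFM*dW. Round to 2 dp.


Q = 0.68 * 1486 * 9.2 = 9296.42 BTU/hr

9296.42 BTU/hr


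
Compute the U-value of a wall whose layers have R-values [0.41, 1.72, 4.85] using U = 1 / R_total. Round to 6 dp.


R_total = 0.41 + 1.72 + 4.85 = 6.98
U = 1/6.98 = 0.143266

0.143266


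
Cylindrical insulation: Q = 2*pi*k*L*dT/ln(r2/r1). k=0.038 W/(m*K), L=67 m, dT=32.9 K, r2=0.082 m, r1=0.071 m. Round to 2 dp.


Q = 2*pi*0.038*67*32.9/ln(0.082/0.071) = 3653.87 W

3653.87 W


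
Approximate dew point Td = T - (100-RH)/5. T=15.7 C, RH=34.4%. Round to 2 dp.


Td = 15.7 - (100-34.4)/5 = 2.58 C

2.58 C


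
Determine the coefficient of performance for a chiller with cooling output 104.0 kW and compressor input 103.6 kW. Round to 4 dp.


COP = 104.0 / 103.6 = 1.0039

1.0039


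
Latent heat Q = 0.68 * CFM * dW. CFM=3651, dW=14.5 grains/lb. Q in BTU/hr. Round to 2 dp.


Q = 0.68 * 3651 * 14.5 = 35998.86 BTU/hr

35998.86 BTU/hr


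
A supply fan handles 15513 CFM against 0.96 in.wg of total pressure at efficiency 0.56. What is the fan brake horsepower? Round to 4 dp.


BHP = 15513 * 0.96 / (6356 * 0.56) = 4.1840 hp

4.1840 hp


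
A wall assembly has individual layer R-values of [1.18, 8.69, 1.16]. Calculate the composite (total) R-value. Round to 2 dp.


R_total = 1.18 + 8.69 + 1.16 = 11.03

11.03


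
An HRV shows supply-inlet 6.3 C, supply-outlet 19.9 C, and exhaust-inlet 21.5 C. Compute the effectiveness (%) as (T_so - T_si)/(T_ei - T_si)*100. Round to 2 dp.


eff = (19.9-6.3)/(21.5-6.3)*100 = 89.47 %

89.47 %


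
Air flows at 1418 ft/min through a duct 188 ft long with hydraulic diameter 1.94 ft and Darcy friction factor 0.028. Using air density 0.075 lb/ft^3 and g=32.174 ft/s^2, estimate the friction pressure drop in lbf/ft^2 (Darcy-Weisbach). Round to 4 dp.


v_fps = 1418/60 = 23.6333 ft/s
dp = 0.028*(188/1.94)*0.075*23.6333^2/(2*32.174) = 1.7664 lbf/ft^2

1.7664 lbf/ft^2


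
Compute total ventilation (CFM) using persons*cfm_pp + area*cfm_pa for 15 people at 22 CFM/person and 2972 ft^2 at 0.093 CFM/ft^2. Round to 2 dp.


Total = 15*22 + 2972*0.093 = 606.40 CFM

606.40 CFM


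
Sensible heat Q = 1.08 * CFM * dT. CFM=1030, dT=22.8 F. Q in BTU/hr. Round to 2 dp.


Q = 1.08 * 1030 * 22.8 = 25362.72 BTU/hr

25362.72 BTU/hr


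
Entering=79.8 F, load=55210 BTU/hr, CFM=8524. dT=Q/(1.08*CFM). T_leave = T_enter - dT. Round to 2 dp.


dT = 55210/(1.08*8524) = 5.9972
T_leave = 79.8 - 5.9972 = 73.80 F

73.80 F


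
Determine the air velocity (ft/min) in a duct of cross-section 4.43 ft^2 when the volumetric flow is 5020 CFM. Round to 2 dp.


V = 5020 / 4.43 = 1133.18 ft/min

1133.18 ft/min


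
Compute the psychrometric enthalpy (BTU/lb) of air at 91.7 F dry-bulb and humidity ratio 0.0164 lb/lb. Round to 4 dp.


h = 0.24*91.7 + 0.0164*(1061+0.444*91.7) = 40.0761 BTU/lb

40.0761 BTU/lb


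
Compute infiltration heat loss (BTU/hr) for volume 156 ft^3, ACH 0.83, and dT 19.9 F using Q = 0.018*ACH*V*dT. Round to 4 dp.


Q = 0.018 * 0.83 * 156 * 19.9 = 46.3797 BTU/hr

46.3797 BTU/hr


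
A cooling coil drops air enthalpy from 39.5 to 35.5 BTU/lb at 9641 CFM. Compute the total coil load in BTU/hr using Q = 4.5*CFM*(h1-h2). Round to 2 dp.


Q = 4.5 * 9641 * (39.5 - 35.5) = 173538.00 BTU/hr

173538.00 BTU/hr


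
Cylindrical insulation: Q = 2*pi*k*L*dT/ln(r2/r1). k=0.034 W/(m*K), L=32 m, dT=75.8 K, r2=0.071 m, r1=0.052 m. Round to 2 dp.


Q = 2*pi*0.034*32*75.8/ln(0.071/0.052) = 1663.83 W

1663.83 W


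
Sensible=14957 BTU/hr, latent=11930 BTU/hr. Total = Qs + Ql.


Qt = 14957 + 11930 = 26887 BTU/hr

26887 BTU/hr


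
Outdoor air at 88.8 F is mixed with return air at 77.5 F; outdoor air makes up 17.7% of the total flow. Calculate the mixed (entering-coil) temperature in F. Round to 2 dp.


T_mix = 77.5 + (17.7/100)*(88.8-77.5) = 79.50 F

79.50 F


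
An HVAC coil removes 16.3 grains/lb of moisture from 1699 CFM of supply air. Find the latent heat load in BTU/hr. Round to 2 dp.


Q = 0.68 * 1699 * 16.3 = 18831.72 BTU/hr

18831.72 BTU/hr


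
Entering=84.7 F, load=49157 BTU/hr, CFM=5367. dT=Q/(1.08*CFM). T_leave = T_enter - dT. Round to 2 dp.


dT = 49157/(1.08*5367) = 8.4807
T_leave = 84.7 - 8.4807 = 76.22 F

76.22 F


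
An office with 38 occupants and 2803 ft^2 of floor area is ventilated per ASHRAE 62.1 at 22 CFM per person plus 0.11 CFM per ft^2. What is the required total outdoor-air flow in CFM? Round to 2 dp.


Total = 38*22 + 2803*0.11 = 1144.33 CFM

1144.33 CFM


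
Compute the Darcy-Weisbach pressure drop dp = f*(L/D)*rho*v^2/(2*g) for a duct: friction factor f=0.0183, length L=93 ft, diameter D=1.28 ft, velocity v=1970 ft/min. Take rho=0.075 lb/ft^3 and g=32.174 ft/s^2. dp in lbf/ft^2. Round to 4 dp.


v_fps = 1970/60 = 32.8333 ft/s
dp = 0.0183*(93/1.28)*0.075*32.8333^2/(2*32.174) = 1.6706 lbf/ft^2

1.6706 lbf/ft^2


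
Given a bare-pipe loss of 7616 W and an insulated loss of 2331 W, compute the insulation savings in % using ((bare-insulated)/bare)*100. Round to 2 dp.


Savings = ((7616-2331)/7616)*100 = 69.39 %

69.39 %


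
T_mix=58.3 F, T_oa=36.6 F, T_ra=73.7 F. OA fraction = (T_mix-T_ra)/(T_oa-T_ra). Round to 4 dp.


frac = (58.3 - 73.7) / (36.6 - 73.7) = 0.4151

0.4151


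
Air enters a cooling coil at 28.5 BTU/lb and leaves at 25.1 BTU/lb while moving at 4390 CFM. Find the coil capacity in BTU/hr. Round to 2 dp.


Q = 4.5 * 4390 * (28.5 - 25.1) = 67167.00 BTU/hr

67167.00 BTU/hr


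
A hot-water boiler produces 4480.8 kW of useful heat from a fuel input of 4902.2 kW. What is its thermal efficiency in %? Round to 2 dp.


eta = (4480.8/4902.2)*100 = 91.40 %

91.40 %


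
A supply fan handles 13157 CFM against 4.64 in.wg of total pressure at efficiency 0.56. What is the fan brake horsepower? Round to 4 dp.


BHP = 13157 * 4.64 / (6356 * 0.56) = 17.1515 hp

17.1515 hp


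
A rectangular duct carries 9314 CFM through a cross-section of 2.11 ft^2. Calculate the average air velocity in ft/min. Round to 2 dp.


V = 9314 / 2.11 = 4414.22 ft/min

4414.22 ft/min


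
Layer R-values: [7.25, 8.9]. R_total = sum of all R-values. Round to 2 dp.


R_total = 7.25 + 8.9 = 16.15

16.15


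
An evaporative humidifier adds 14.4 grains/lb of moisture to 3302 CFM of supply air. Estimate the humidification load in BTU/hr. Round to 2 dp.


Q = 0.68 * 3302 * 14.4 = 32333.18 BTU/hr

32333.18 BTU/hr


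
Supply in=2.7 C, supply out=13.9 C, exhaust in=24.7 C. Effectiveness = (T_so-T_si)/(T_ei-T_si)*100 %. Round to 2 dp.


eff = (13.9-2.7)/(24.7-2.7)*100 = 50.91 %

50.91 %


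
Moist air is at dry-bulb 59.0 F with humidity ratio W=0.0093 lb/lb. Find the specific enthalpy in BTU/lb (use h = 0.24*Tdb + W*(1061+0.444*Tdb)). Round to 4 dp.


h = 0.24*59.0 + 0.0093*(1061+0.444*59.0) = 24.2709 BTU/lb

24.2709 BTU/lb


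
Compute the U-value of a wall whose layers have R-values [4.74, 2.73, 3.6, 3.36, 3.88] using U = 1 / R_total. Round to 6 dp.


R_total = 4.74 + 2.73 + 3.6 + 3.36 + 3.88 = 18.31
U = 1/18.31 = 0.054615

0.054615


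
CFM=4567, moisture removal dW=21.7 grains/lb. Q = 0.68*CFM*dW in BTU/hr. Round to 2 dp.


Q = 0.68 * 4567 * 21.7 = 67390.65 BTU/hr

67390.65 BTU/hr


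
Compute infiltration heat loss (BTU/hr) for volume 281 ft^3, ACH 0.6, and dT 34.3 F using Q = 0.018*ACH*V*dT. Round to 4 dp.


Q = 0.018 * 0.6 * 281 * 34.3 = 104.0936 BTU/hr

104.0936 BTU/hr


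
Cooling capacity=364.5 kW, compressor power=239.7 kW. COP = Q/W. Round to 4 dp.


COP = 364.5 / 239.7 = 1.5207

1.5207


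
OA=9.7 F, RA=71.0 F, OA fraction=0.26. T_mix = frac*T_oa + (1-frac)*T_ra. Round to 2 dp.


T_mix = 0.26*9.7 + 0.74*71.0 = 55.06 F

55.06 F


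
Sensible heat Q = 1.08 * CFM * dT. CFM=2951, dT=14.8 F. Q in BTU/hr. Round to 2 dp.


Q = 1.08 * 2951 * 14.8 = 47168.78 BTU/hr

47168.78 BTU/hr


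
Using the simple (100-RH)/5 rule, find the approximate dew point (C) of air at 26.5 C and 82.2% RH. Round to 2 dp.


Td = 26.5 - (100-82.2)/5 = 22.94 C

22.94 C


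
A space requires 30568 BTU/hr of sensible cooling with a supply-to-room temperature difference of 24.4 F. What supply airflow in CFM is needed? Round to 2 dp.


CFM = 30568 / (1.08 * 24.4) = 1159.99

1159.99 CFM


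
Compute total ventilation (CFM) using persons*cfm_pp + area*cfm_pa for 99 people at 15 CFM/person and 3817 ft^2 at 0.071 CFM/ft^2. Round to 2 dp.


Total = 99*15 + 3817*0.071 = 1756.01 CFM

1756.01 CFM


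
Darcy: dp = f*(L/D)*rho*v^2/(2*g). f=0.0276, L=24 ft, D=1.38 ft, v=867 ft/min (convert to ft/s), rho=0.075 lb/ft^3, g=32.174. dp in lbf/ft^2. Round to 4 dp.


v_fps = 867/60 = 14.45 ft/s
dp = 0.0276*(24/1.38)*0.075*14.45^2/(2*32.174) = 0.1168 lbf/ft^2

0.1168 lbf/ft^2


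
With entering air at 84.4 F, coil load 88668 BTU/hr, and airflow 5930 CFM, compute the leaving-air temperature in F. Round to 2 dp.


dT = 88668/(1.08*5930) = 13.8449
T_leave = 84.4 - 13.8449 = 70.56 F

70.56 F


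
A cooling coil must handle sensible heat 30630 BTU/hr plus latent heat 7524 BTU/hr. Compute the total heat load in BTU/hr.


Qt = 30630 + 7524 = 38154 BTU/hr

38154 BTU/hr


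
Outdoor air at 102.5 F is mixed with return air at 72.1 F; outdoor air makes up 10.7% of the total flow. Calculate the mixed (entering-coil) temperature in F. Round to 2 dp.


T_mix = 72.1 + (10.7/100)*(102.5-72.1) = 75.35 F

75.35 F


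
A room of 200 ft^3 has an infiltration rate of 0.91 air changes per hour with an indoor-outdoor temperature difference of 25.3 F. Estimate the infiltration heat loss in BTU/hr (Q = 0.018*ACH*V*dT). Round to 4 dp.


Q = 0.018 * 0.91 * 200 * 25.3 = 82.8828 BTU/hr

82.8828 BTU/hr


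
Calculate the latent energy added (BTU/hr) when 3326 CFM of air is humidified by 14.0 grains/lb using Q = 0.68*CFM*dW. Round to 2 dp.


Q = 0.68 * 3326 * 14.0 = 31663.52 BTU/hr

31663.52 BTU/hr


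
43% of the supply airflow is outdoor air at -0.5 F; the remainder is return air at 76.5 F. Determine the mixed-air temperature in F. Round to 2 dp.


T_mix = 0.43*(-0.5) + 0.57*76.5 = 43.39 F

43.39 F


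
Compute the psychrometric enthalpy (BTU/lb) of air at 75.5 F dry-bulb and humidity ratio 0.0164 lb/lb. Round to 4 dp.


h = 0.24*75.5 + 0.0164*(1061+0.444*75.5) = 36.0702 BTU/lb

36.0702 BTU/lb


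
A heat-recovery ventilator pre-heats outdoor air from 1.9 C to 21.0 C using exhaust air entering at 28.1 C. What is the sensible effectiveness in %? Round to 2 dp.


eff = (21.0-1.9)/(28.1-1.9)*100 = 72.90 %

72.90 %


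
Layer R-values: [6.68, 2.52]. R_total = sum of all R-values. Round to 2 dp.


R_total = 6.68 + 2.52 = 9.20

9.20


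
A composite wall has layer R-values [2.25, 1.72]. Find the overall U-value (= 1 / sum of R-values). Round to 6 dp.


R_total = 2.25 + 1.72 = 3.97
U = 1/3.97 = 0.251889

0.251889


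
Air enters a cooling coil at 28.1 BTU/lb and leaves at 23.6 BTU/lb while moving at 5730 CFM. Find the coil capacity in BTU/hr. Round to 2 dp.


Q = 4.5 * 5730 * (28.1 - 23.6) = 116032.50 BTU/hr

116032.50 BTU/hr


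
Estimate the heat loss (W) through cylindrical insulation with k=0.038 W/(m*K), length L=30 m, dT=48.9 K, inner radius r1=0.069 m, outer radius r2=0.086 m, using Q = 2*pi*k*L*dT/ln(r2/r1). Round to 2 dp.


Q = 2*pi*0.038*30*48.9/ln(0.086/0.069) = 1590.36 W

1590.36 W


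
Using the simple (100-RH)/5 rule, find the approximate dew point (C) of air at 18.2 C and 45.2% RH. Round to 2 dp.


Td = 18.2 - (100-45.2)/5 = 7.24 C

7.24 C


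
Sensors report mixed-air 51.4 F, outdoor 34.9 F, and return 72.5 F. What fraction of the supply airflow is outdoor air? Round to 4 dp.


frac = (51.4 - 72.5) / (34.9 - 72.5) = 0.5612

0.5612


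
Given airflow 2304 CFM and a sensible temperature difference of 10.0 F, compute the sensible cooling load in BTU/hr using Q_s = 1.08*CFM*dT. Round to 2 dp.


Q = 1.08 * 2304 * 10.0 = 24883.20 BTU/hr

24883.20 BTU/hr


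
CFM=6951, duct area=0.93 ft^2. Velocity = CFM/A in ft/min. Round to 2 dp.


V = 6951 / 0.93 = 7474.19 ft/min

7474.19 ft/min


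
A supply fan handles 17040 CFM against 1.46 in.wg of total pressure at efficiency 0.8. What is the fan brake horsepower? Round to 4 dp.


BHP = 17040 * 1.46 / (6356 * 0.8) = 4.8927 hp

4.8927 hp


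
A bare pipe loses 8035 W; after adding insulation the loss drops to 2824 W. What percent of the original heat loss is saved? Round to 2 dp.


Savings = ((8035-2824)/8035)*100 = 64.85 %

64.85 %


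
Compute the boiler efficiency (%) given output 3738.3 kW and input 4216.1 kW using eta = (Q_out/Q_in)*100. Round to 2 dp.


eta = (3738.3/4216.1)*100 = 88.67 %

88.67 %


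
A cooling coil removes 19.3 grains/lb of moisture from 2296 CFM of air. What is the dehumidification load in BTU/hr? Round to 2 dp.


Q = 0.68 * 2296 * 19.3 = 30132.70 BTU/hr

30132.70 BTU/hr


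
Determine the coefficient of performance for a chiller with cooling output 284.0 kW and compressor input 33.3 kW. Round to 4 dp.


COP = 284.0 / 33.3 = 8.5285

8.5285


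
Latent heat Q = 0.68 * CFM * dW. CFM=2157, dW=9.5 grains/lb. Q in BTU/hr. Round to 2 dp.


Q = 0.68 * 2157 * 9.5 = 13934.22 BTU/hr

13934.22 BTU/hr


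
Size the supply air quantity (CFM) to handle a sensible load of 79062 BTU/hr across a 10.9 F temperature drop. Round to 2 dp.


CFM = 79062 / (1.08 * 10.9) = 6716.11

6716.11 CFM


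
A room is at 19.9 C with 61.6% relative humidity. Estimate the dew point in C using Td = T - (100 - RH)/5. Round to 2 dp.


Td = 19.9 - (100-61.6)/5 = 12.22 C

12.22 C


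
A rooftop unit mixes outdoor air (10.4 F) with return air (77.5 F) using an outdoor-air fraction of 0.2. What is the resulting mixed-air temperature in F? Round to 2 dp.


T_mix = 0.2*10.4 + 0.8*77.5 = 64.08 F

64.08 F


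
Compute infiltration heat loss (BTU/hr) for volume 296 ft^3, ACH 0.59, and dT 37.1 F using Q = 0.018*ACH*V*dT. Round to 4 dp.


Q = 0.018 * 0.59 * 296 * 37.1 = 116.6246 BTU/hr

116.6246 BTU/hr


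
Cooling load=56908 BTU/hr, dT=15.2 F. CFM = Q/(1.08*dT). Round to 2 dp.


CFM = 56908 / (1.08 * 15.2) = 3466.62

3466.62 CFM


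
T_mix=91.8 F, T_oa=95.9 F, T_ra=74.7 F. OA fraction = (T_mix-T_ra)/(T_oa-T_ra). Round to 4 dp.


frac = (91.8 - 74.7) / (95.9 - 74.7) = 0.8066

0.8066


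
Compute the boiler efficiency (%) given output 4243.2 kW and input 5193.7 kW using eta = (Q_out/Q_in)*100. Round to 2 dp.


eta = (4243.2/5193.7)*100 = 81.70 %

81.70 %


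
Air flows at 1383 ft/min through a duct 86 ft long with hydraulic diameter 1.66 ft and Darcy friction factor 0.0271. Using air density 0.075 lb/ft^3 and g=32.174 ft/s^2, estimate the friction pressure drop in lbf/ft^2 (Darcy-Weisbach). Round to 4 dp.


v_fps = 1383/60 = 23.05 ft/s
dp = 0.0271*(86/1.66)*0.075*23.05^2/(2*32.174) = 0.8694 lbf/ft^2

0.8694 lbf/ft^2


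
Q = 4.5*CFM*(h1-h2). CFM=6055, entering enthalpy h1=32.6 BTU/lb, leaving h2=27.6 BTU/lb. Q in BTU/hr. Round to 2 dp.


Q = 4.5 * 6055 * (32.6 - 27.6) = 136237.50 BTU/hr

136237.50 BTU/hr


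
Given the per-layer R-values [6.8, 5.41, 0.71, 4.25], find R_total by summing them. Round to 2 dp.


R_total = 6.8 + 5.41 + 0.71 + 4.25 = 17.17

17.17


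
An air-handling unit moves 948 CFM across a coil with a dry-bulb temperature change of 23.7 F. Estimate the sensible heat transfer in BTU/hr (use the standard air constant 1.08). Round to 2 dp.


Q = 1.08 * 948 * 23.7 = 24265.01 BTU/hr

24265.01 BTU/hr


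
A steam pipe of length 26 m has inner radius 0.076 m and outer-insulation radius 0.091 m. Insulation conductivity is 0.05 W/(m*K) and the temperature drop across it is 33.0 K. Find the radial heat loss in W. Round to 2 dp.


Q = 2*pi*0.05*26*33.0/ln(0.091/0.076) = 1496.44 W

1496.44 W


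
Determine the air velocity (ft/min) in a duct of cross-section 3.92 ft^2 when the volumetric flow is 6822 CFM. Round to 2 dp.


V = 6822 / 3.92 = 1740.31 ft/min

1740.31 ft/min


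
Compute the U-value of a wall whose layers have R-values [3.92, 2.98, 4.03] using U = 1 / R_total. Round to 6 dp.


R_total = 3.92 + 2.98 + 4.03 = 10.93
U = 1/10.93 = 0.091491

0.091491


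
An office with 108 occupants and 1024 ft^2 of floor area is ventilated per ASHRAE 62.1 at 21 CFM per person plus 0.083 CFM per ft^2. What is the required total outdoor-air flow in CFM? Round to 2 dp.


Total = 108*21 + 1024*0.083 = 2352.99 CFM

2352.99 CFM


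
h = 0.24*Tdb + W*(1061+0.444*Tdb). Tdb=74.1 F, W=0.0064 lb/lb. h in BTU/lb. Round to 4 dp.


h = 0.24*74.1 + 0.0064*(1061+0.444*74.1) = 24.7850 BTU/lb

24.7850 BTU/lb


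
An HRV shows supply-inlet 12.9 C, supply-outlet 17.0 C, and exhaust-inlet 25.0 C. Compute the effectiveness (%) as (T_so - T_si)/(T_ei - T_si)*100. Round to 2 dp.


eff = (17.0-12.9)/(25.0-12.9)*100 = 33.88 %

33.88 %


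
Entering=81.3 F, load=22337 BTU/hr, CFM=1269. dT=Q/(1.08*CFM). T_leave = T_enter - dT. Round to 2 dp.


dT = 22337/(1.08*1269) = 16.2982
T_leave = 81.3 - 16.2982 = 65.00 F

65.00 F


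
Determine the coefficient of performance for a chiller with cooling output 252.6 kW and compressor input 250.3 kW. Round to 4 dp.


COP = 252.6 / 250.3 = 1.0092

1.0092


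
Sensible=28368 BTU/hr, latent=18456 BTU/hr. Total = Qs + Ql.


Qt = 28368 + 18456 = 46824 BTU/hr

46824 BTU/hr


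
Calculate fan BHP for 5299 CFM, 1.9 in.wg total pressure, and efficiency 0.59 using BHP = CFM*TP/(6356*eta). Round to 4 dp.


BHP = 5299 * 1.9 / (6356 * 0.59) = 2.6848 hp

2.6848 hp


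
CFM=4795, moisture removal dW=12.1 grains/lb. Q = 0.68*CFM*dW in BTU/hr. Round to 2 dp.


Q = 0.68 * 4795 * 12.1 = 39453.26 BTU/hr

39453.26 BTU/hr


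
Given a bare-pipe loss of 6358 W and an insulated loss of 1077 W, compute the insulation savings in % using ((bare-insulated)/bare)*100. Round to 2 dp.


Savings = ((6358-1077)/6358)*100 = 83.06 %

83.06 %


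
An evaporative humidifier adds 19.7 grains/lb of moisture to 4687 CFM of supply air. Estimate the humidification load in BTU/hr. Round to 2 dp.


Q = 0.68 * 4687 * 19.7 = 62787.05 BTU/hr

62787.05 BTU/hr


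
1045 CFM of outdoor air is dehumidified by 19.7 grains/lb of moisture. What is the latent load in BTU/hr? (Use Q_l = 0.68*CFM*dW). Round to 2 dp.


Q = 0.68 * 1045 * 19.7 = 13998.82 BTU/hr

13998.82 BTU/hr


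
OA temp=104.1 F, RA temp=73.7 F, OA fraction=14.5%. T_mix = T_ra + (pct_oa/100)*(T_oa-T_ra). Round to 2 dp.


T_mix = 73.7 + (14.5/100)*(104.1-73.7) = 78.11 F

78.11 F


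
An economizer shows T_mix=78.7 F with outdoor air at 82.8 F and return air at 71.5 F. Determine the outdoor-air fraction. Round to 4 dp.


frac = (78.7 - 71.5) / (82.8 - 71.5) = 0.6372

0.6372


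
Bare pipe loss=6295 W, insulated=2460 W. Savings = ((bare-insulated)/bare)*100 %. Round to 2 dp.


Savings = ((6295-2460)/6295)*100 = 60.92 %

60.92 %


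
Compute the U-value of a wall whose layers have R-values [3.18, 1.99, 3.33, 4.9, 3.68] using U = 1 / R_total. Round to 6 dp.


R_total = 3.18 + 1.99 + 3.33 + 4.9 + 3.68 = 17.08
U = 1/17.08 = 0.058548

0.058548


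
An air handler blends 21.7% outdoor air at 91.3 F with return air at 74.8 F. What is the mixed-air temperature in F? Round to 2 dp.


T_mix = 74.8 + (21.7/100)*(91.3-74.8) = 78.38 F

78.38 F


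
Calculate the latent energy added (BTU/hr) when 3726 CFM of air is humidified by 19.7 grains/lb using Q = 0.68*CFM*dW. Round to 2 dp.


Q = 0.68 * 3726 * 19.7 = 49913.50 BTU/hr

49913.50 BTU/hr


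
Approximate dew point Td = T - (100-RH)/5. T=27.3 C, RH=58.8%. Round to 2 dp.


Td = 27.3 - (100-58.8)/5 = 19.06 C

19.06 C


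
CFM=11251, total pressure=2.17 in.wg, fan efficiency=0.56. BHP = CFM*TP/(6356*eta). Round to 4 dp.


BHP = 11251 * 2.17 / (6356 * 0.56) = 6.8593 hp

6.8593 hp


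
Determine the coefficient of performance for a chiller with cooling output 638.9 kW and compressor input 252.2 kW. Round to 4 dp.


COP = 638.9 / 252.2 = 2.5333

2.5333


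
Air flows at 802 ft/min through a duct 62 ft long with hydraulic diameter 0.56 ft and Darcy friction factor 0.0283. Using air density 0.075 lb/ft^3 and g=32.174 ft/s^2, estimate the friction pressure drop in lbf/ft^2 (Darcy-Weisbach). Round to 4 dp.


v_fps = 802/60 = 13.3667 ft/s
dp = 0.0283*(62/0.56)*0.075*13.3667^2/(2*32.174) = 0.6525 lbf/ft^2

0.6525 lbf/ft^2


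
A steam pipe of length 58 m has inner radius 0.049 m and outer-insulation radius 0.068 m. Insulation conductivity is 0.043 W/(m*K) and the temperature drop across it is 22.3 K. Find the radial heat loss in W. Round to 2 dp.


Q = 2*pi*0.043*58*22.3/ln(0.068/0.049) = 1066.40 W

1066.40 W


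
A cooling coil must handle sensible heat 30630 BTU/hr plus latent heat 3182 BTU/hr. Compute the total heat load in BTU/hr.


Qt = 30630 + 3182 = 33812 BTU/hr

33812 BTU/hr


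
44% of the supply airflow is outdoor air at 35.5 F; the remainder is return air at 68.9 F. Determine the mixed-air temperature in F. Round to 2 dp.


T_mix = 0.44*35.5 + 0.56*68.9 = 54.20 F

54.20 F


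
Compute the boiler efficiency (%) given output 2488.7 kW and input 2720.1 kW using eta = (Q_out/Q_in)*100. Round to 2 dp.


eta = (2488.7/2720.1)*100 = 91.49 %

91.49 %


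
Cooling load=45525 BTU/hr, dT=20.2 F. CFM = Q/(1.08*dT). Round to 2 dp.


CFM = 45525 / (1.08 * 20.2) = 2086.77

2086.77 CFM


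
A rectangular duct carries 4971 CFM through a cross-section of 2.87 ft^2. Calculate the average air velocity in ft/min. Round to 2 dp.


V = 4971 / 2.87 = 1732.06 ft/min

1732.06 ft/min


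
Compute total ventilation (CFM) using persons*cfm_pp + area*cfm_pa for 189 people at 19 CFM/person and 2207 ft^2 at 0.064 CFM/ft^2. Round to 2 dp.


Total = 189*19 + 2207*0.064 = 3732.25 CFM

3732.25 CFM


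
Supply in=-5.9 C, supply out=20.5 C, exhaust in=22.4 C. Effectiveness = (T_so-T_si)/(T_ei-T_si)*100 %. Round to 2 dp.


eff = (20.5-(-5.9))/(22.4-(-5.9))*100 = 93.29 %

93.29 %


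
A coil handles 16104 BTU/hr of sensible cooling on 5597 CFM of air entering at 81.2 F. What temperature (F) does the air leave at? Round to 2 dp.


dT = 16104/(1.08*5597) = 2.6641
T_leave = 81.2 - 2.6641 = 78.54 F

78.54 F


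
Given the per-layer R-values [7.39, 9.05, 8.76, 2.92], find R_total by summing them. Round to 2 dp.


R_total = 7.39 + 9.05 + 8.76 + 2.92 = 28.12

28.12
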